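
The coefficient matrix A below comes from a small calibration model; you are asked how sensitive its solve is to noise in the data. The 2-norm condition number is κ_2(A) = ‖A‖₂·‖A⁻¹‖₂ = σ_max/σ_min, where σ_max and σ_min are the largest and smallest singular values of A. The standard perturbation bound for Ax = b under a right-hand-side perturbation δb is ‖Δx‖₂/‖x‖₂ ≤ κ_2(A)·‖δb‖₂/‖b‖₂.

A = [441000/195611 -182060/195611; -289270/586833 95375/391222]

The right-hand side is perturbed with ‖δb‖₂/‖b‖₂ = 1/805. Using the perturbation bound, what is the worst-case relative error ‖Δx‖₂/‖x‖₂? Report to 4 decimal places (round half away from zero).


form AᵀA = [1091020900/204861969 -151493125/68287323; -151493125/68287323 84283025/91049764] with trace 30311425/4848804 and determinant 10000/1212201
λ_max, λ_min = (30311425/4848804 ± √918006676890625/23510900230416)/2 = 25/4, 1600/1212201
σ_max=√(25/4)=(5/2), σ_min=√(1600/1212201)=(40/1101) → κ = 68.8125
worst-case relative error ≤ 68.8125 × 1/805 = 0.0855

0.0855


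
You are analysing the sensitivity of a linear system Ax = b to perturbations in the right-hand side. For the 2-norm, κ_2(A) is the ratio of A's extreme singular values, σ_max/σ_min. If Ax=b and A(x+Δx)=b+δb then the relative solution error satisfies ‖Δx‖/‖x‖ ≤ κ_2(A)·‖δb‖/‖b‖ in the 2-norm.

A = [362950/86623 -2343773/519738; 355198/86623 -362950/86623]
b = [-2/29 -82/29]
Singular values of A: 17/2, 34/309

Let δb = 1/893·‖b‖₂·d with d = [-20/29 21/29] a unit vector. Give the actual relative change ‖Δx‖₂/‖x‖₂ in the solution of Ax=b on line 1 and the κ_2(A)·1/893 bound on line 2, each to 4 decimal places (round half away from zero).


0.0016
0.0865

from the listed singular values, σ₁ = 17/2, σ_n = 34/309
κ_2(A) = (17/2) / (34/309) = 77.2500
κ_2(A)·‖δb‖/‖b‖ = 0.0865
solve Ax = b  →  x = [-13.3245 -12.3651]
2-norm of b is 2.8284; of x, 18.1780
δb = ε·‖b‖·d = [-0.0022 0.0023]; solving A·Δx = δb gives ‖Δx‖ = 0.0288
relative error = 0.0016
realised/bound (from unrounded values) ≈ 0.0183


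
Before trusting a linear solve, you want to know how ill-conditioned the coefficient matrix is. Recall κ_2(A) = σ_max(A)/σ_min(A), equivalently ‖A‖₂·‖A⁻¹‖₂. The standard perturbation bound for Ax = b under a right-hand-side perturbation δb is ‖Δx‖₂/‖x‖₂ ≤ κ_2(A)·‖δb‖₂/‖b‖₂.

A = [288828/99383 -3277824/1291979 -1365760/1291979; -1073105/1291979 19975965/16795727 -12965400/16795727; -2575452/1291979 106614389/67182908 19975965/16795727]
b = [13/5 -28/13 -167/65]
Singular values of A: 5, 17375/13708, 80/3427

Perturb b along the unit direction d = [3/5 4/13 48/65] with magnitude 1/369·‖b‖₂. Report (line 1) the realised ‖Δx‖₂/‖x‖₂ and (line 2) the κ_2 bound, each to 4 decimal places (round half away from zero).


from the listed singular values, σ₁ = 5, σ_n = 80/3427
κ_2(A) = 5 / (80/3427) = 214.1875
perturbation bound = 214.1875·1/369 = 0.5805
solve Ax = b  →  x = [-28.9638 -29.4468 -11.4148]
‖b‖ = 4.2426, ‖x‖ = 42.8522
with δb = [0.0069 0.0035 0.0085], A·Δx = δb → ‖Δx‖ = 0.4925
relative error = 0.0115
so the bound overstates the realised error by a factor of ≈ 50.5018 (computed from the unrounded values)

0.0115
0.5805


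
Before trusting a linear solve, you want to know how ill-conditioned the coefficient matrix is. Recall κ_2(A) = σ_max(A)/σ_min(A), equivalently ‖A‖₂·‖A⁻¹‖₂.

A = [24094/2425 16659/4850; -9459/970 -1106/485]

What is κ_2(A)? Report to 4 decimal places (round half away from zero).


M = AᵀA = [4558900369/23522500 331461648/5880625; 331461648/5880625 399845881/23522500]. tr(M)=3966997/18818, det(M)=17682025/150544
λ_max, λ_min = (3966997/18818 ± √3892673756196/88529281)/2 = 841/4, 21025/37636
σ_max=√(841/4)=(29/2), σ_min=√(21025/37636)=(145/194) → κ = 19.4000

19.4000


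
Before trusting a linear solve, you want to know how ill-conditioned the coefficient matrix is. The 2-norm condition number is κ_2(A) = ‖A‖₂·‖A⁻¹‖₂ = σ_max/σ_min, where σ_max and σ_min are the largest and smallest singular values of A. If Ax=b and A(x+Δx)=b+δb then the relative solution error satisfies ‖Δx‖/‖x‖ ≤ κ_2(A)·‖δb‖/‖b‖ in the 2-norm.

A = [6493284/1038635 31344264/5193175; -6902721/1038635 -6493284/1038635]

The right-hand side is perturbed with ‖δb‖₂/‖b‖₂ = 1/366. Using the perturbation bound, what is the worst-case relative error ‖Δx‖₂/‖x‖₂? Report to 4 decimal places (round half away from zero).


M = AᵀA = [106789886217/1282714225 508482576756/6413571125; 508482576756/6413571125 2421559231056/32067855625]. tr(M)=6053872041/38130625, det(M)=1008189504/953265625
solving λ² − 6053872041/38130625·λ + 1008189504/953265625 = 0 gives λ = 3969/25, 254016/38130625
κ = σ_max/σ_min = (63/5)/(504/6175) = 154.3750
worst-case relative error ≤ 154.3750 × 1/366 = 0.4218

0.4218


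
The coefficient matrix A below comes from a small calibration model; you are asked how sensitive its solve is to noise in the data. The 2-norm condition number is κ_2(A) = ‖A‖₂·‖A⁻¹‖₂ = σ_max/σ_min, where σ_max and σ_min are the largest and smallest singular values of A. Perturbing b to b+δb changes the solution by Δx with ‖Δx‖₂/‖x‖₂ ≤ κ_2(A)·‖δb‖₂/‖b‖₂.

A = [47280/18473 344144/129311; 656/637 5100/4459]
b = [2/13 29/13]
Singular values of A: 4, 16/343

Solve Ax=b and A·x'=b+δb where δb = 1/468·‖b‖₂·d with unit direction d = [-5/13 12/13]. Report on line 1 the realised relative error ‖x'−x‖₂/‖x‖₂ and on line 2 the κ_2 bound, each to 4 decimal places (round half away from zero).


0.0024
0.1832

largest singular value 4, smallest 16/343
condition number: 4 ÷ (16/343) = 85.7500
perturbation bound = 85.7500·1/468 = 0.1832
solve Ax = b  →  x = [-30.8750 29.7500]
‖b‖ = 2.2361, ‖x‖ = 42.8757
δb = ε·‖b‖·d = [-0.0018 0.0044]; solving A·Δx = δb gives ‖Δx‖ = 0.1024
realised ‖Δx‖/‖x‖ = 0.0024
so the bound overstates the realised error by a factor of ≈ 76.6984 (computed from the unrounded values)


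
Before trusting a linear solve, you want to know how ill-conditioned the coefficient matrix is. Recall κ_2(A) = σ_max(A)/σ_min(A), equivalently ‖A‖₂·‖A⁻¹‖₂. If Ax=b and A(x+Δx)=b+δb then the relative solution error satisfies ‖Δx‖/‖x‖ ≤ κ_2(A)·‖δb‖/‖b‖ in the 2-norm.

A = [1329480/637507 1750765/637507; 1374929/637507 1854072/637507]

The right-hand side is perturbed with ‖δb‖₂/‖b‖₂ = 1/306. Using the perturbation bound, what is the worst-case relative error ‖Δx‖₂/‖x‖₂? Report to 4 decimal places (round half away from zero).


0.5747

form AᵀA = [4349520601/483252289 5798839968/483252289; 5798839968/483252289 7732177249/483252289] with trace 12081697850/483252289 and determinant 9765625/483252289
λ_max, λ_min = (12081697850/483252289 ± √145948545896155560000/233532774823739521)/2 = 25, 390625/483252289
so κ_2 = √(25 / (390625/483252289)) = 175.8640
bound on ‖Δx‖/‖x‖: κ·ε = 175.8640·1/306 = 0.5747


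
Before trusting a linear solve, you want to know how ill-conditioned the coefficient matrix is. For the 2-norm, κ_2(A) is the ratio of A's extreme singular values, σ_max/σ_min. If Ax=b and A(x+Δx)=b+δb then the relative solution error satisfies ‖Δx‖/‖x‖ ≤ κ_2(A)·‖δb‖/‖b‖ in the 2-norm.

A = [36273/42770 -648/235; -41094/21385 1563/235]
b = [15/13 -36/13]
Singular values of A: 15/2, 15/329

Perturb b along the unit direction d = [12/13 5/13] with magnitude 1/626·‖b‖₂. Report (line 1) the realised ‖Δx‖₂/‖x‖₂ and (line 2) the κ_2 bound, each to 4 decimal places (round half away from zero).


0.2628
0.2628

largest singular value 15/2, smallest 15/329
κ_2(A) = (15/2) / (15/329) = 164.5000
worst-case relative error ≤ 164.5000 × 1/626 = 0.2628
solve Ax = b  →  x = [0.1120 -0.3840]
‖b‖₂ = 3.0000 and ‖x‖₂ = 0.4000
with δb = [0.0044 0.0018], A·Δx = δb → ‖Δx‖ = 0.1051
dividing the unrounded norms, ‖Δx‖/‖x‖ = 0.2628
tightness: 0.2628 against a bound of 0.2628; the bound is attained (ratio 1)


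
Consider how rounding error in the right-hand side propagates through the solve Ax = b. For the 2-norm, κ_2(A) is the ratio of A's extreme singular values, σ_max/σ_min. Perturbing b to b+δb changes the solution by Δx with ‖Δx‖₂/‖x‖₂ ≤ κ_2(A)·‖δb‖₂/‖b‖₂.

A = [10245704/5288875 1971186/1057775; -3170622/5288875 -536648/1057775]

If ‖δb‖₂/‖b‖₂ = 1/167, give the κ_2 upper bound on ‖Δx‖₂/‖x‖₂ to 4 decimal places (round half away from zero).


0.3495

form AᵀA = [184043670916/44755518025 35036313984/8951103605; 35036313984/8951103605 6677704516/1790220721] with trace 417343976/53217025 and determinant 38416/2128681
eigenvalues of AᵀA: λ = (tr ± √(tr²−4·det))/2 = 196/25, 4900/2128681
σ_max=√(196/25)=(14/5), σ_min=√(4900/2128681)=(70/1459) → κ = 58.3600
κ_2(A)·‖δb‖/‖b‖ = 0.3495


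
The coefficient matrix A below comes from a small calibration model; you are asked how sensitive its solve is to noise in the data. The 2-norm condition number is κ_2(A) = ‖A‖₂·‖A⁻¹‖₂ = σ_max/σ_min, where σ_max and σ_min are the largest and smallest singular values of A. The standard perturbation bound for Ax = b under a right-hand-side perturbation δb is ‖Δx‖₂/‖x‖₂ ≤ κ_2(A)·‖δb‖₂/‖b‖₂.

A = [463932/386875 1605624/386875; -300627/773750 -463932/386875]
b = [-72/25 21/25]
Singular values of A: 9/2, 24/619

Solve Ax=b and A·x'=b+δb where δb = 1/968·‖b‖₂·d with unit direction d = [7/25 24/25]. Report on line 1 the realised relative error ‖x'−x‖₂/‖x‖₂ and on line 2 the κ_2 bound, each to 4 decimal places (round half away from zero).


0.1199
0.1199

from the listed singular values, σ₁ = 9/2, σ_n = 24/619
condition number: (9/2) ÷ (24/619) = 116.0625
worst-case relative error ≤ 116.0625 × 1/968 = 0.1199
solve Ax = b  →  x = [-0.1867 -0.6400]
2-norm of b is 3.0000; of x, 0.6667
Δx = A⁻¹·δb where δb = 1/968·3.0000·d; ‖Δx‖ = 0.0799
relative error = 0.1199
so the bound is sharp here: realised error equals the bound


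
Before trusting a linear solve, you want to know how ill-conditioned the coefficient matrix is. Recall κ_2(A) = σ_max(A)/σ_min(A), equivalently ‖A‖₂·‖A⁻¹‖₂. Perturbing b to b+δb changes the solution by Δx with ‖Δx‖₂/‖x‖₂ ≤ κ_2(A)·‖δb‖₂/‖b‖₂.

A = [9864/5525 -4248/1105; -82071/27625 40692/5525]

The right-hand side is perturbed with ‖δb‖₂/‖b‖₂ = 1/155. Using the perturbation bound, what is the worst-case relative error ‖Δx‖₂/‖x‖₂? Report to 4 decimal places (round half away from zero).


0.3024

AᵀA = [31723569/2640625 -15180588/528125; -15180588/528125 7290576/105625]; tr = 1266201/15625, det = 46656/15625
eigenvalues of AᵀA: λ = (tr ± √(tr²−4·det))/2 = 81, 576/15625
κ_2(A) = √(λ_max/λ_min) = √(81 / (576/15625)) = 46.8750
bound on ‖Δx‖/‖x‖: κ·ε = 46.8750·1/155 = 0.3024


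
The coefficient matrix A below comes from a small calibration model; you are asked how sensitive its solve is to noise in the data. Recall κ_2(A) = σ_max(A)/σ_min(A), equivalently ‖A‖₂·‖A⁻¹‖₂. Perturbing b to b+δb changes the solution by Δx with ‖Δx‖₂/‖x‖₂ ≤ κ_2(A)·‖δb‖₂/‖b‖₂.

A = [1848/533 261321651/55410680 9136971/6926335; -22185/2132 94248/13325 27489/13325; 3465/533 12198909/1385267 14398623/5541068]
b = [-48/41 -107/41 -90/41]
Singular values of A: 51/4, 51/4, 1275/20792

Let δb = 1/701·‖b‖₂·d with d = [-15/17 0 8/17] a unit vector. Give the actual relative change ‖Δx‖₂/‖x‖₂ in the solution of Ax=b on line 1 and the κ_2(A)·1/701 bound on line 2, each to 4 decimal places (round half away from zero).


0.2966
0.2966

from the listed singular values, σ₁ = 51/4, σ_n = 1275/20792
κ_2(A) = (51/4) / (1275/20792) = 207.9200
bound on ‖Δx‖/‖x‖: κ·ε = 207.9200·1/701 = 0.2966
solve Ax = b  →  x = [0.0543 -0.2664 -0.0777]
2-norm of b is 3.6056; of x, 0.2828
δb = ε·‖b‖·d = [-0.0045 0.0000 0.0024]; solving A·Δx = δb gives ‖Δx‖ = 0.0839
relative error = 0.2966
so the bound is sharp here: realised error equals the bound


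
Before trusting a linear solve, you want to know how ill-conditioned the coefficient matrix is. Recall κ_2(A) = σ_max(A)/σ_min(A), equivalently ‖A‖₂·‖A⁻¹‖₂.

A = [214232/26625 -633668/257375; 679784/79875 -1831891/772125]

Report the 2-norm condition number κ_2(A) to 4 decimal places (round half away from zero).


79.8750

M = AᵀA = [875164435072/6380015625 -85070960632/2126671875; -85070960632/2126671875 8287325617/708890625]. tr(M)=303920117/2041605, det(M)=886133824/255200625
λ_max, λ_min = (303920117/2041605 ± √2307738629735744209/104203774400625)/2 = 3721/25, 238144/10208025
κ_2(A) = √(λ_max/λ_min) = √((3721/25) / (238144/10208025)) = 79.8750


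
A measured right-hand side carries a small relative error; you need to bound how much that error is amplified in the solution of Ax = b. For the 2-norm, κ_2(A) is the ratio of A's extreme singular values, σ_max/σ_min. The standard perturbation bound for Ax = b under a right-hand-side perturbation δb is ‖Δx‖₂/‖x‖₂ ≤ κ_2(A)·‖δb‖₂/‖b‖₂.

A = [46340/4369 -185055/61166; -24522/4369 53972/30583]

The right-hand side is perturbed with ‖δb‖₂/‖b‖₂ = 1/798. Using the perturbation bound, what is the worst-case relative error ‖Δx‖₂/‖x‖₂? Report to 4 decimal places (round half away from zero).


M = AᵀA = [9511156/66049 -19416006/462343; -19416006/462343 158814049/12945604]. tr(M)=2023000625/12945604, det(M)=9765625/3236401
solving λ² − 2023000625/12945604·λ + 9765625/3236401 = 0 gives λ = 625/4, 62500/3236401
σ_max=√(625/4)=(25/2), σ_min=√(62500/3236401)=(250/1799) → κ = 89.9500
worst-case relative error ≤ 89.9500 × 1/798 = 0.1127

0.1127


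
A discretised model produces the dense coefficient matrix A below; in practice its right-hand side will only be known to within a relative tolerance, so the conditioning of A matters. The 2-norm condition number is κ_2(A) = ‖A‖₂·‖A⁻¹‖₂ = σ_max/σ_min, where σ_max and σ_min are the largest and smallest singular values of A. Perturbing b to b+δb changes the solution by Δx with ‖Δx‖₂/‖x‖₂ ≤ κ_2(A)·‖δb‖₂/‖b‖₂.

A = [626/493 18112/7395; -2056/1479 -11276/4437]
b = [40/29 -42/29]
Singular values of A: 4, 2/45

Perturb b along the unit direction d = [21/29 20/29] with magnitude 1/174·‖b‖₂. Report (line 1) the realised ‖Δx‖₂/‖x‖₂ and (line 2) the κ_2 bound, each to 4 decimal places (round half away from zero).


0.5172
0.5172

largest singular value 4, smallest 2/45
condition number: 4 ÷ (2/45) = 90.0000
worst-case relative error ≤ 90.0000 × 1/174 = 0.5172
solve Ax = b  →  x = [0.2353 0.4412]
2-norm of b is 2.0000; of x, 0.5000
with δb = [0.0083 0.0079], A·Δx = δb → ‖Δx‖ = 0.2586
realised ‖Δx‖/‖x‖ = 0.5172
tightness: 0.5172 against a bound of 0.5172; the bound is attained (ratio 1)


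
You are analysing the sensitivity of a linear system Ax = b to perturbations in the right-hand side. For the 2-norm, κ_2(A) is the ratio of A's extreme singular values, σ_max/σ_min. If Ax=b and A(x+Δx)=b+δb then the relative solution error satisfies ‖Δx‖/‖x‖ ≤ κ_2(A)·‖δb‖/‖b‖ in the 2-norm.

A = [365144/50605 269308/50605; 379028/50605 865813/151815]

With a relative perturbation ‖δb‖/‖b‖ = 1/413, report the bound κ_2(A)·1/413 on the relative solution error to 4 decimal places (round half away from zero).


M = AᵀA = [65872144/609005 148198804/1827015; 148198804/1827015 333501389/5481045]. tr(M)=185270137/1096209, det(M)=1827904/1096209
λ_max, λ_min = (185270137/1096209 ± √34317008604735025/1201674171681)/2 = 169, 10816/1096209
so κ_2 = √(169 / (10816/1096209)) = 130.8750
worst-case relative error ≤ 130.8750 × 1/413 = 0.3169

0.3169


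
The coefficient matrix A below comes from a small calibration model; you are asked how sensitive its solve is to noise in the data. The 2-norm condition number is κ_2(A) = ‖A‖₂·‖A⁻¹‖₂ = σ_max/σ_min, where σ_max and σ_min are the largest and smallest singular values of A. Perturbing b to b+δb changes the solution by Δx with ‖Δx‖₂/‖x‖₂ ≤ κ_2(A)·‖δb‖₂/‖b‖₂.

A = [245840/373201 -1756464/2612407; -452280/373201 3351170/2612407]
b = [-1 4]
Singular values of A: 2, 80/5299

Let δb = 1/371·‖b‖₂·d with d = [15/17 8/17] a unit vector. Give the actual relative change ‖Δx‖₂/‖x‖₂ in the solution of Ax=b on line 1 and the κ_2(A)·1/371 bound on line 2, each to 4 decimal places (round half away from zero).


0.0111
0.3571

from the listed singular values, σ₁ = 2, σ_n = 80/5299
κ_2(A) = 2 / (80/5299) = 132.4750
perturbation bound = 132.4750·1/371 = 0.3571
solve Ax = b  →  x = [46.5858 47.1293]
‖b‖ = 4.1231, ‖x‖ = 66.2677
δb = ε·‖b‖·d = [0.0098 0.0052]; solving A·Δx = δb gives ‖Δx‖ = 0.7361
relative error = 0.0111
tightness: 0.0111 against a bound of 0.3571 (unrounded ratio ≈ 0.0311)


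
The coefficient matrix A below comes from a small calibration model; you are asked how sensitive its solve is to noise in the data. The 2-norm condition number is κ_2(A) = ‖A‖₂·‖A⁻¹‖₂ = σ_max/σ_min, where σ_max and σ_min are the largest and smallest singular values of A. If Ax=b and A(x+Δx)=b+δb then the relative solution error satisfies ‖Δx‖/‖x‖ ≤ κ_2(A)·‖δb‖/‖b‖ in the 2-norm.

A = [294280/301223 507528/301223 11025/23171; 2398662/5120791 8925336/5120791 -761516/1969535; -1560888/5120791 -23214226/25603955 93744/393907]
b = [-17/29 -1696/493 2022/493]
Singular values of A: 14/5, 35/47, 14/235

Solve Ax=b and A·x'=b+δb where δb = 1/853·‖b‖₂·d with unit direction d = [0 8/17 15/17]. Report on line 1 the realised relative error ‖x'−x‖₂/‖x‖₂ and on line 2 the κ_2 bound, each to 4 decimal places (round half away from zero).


from the listed singular values, σ₁ = 14/5, σ_n = 14/235
κ_2(A) = (14/5) / (14/235) = 47.0000
worst-case relative error ≤ 47.0000 × 1/853 = 0.0551
solve Ax = b  →  x = [-26.1427 9.3452 19.3529]
‖b‖ = 5.3852, ‖x‖ = 33.8424
Δx = A⁻¹·δb where δb = 1/853·5.3852·d; ‖Δx‖ = 0.1060
dividing the unrounded norms, ‖Δx‖/‖x‖ = 0.0031
so the bound overstates the realised error by a factor of ≈ 17.5963 (computed from the unrounded values)

0.0031
0.0551


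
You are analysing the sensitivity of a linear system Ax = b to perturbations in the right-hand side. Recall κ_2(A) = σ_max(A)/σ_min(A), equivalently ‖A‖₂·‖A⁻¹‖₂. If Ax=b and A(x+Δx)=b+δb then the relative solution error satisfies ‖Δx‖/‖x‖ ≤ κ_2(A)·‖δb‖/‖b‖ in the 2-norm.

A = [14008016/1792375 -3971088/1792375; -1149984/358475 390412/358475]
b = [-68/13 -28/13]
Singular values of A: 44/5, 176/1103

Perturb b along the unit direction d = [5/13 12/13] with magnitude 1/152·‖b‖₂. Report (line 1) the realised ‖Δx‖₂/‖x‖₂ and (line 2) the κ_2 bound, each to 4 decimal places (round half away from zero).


0.0093
0.3628

from the listed singular values, σ₁ = 44/5, σ_n = 176/1103
κ = σ_max/σ_min = (44/5)/(176/1103) = 55.1500
worst-case relative error ≤ 55.1500 × 1/152 = 0.3628
solve Ax = b  →  x = [-7.4555 -23.9382]
‖b‖₂ = 5.6569 and ‖x‖₂ = 25.0723
Δx = A⁻¹·δb where δb = 1/152·5.6569·d; ‖Δx‖ = 0.2332
realised ‖Δx‖/‖x‖ = 0.0093
realised/bound (from unrounded values) ≈ 0.0256


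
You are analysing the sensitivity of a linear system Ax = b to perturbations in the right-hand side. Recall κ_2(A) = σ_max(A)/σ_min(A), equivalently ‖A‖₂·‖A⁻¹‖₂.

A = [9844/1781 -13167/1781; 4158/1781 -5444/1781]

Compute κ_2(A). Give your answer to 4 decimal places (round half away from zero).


AᵀA = [675700/18769 -900900/18769; -900900/18769 1201225/18769]; tr = 1876925/18769, det = 2500/18769
solving λ² − 1876925/18769·λ + 2500/18769 = 0 gives λ = 100, 25/18769
κ = σ_max/σ_min = 10/(5/137) = 274.0000

274.0000


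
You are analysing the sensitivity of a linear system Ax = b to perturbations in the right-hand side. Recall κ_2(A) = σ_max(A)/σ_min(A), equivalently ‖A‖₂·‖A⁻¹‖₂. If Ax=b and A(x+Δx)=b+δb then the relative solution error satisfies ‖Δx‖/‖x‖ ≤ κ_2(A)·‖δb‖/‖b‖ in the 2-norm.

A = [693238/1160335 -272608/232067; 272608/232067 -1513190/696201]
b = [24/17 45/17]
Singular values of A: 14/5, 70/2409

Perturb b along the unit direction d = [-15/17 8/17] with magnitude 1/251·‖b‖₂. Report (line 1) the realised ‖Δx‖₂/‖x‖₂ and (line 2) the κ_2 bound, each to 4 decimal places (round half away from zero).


σ_max = 14/5, σ_min = 70/2409
condition number: (14/5) ÷ (70/2409) = 96.3600
bound on ‖Δx‖/‖x‖: κ·ε = 96.3600·1/251 = 0.3839
solve Ax = b  →  x = [0.5042 -0.9454]
2-norm of b is 3.0000; of x, 1.0714
Δx = A⁻¹·δb where δb = 1/251·3.0000·d; ‖Δx‖ = 0.4113
relative error = 0.3839
realised/bound = 1 exactly: the bound is attained for this b and d

0.3839
0.3839


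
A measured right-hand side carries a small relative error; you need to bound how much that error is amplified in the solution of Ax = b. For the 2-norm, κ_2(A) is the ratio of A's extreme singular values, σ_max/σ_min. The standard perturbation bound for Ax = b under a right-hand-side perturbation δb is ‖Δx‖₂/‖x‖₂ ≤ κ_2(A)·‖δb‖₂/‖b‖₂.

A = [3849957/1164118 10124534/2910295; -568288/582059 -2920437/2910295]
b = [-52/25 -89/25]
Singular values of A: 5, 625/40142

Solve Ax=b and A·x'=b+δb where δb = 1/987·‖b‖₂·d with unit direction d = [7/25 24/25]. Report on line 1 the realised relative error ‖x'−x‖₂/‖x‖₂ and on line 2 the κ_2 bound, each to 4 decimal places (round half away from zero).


0.0010
0.3254

largest singular value 5, smallest 625/40142
κ_2(A) = 5 / (625/40142) = 321.1360
κ_2(A)·‖δb‖/‖b‖ = 0.3254
solve Ax = b  →  x = [185.8995 -177.3233]
‖b‖ = 4.1231, ‖x‖ = 256.9089
δb = ε·‖b‖·d = [0.0012 0.0040]; solving A·Δx = δb gives ‖Δx‖ = 0.2683
realised ‖Δx‖/‖x‖ = 0.0010
realised/bound (from unrounded values) ≈ 0.0032


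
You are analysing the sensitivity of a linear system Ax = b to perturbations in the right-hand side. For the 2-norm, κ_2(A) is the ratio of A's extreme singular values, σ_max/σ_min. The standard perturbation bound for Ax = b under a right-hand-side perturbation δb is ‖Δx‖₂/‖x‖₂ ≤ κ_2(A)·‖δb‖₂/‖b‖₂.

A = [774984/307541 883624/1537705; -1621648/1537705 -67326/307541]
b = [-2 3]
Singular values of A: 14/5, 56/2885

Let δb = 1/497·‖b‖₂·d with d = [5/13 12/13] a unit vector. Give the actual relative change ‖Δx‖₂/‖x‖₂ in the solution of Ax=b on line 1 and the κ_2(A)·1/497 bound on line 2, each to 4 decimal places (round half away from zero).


0.0036
0.2902

σ_max = 14/5, σ_min = 56/2885
κ = σ_max/σ_min = (14/5)/(56/2885) = 144.2500
perturbation bound = 144.2500·1/497 = 0.2902
solve Ax = b  →  x = [-23.6629 100.2875]
2-norm of b is 3.6056; of x, 103.0413
re-solving with b+δb shifts x by Δx of norm 0.3737
dividing the unrounded norms, ‖Δx‖/‖x‖ = 0.0036
tightness: 0.0036 against a bound of 0.2902 (unrounded ratio ≈ 0.0125)


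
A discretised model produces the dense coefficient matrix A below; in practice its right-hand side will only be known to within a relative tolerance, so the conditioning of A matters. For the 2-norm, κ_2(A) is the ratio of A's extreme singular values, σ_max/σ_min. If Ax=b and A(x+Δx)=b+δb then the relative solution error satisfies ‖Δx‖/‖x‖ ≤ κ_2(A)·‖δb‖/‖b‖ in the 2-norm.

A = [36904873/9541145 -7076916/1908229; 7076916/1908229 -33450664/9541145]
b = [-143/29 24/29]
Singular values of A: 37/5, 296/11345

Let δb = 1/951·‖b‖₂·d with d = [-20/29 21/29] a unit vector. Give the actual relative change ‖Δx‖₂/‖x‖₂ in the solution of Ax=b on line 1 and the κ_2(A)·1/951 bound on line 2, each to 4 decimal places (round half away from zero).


0.0013
0.2982

from the listed singular values, σ₁ = 37/5, σ_n = 296/11345
κ_2(A) = (37/5) / (296/11345) = 283.6250
κ_2(A)·‖δb‖/‖b‖ = 0.2982
solve Ax = b  →  x = [105.4380 111.2978]
‖b‖₂ = 5.0000 and ‖x‖₂ = 153.3113
δb = ε·‖b‖·d = [-0.0036 0.0038]; solving A·Δx = δb gives ‖Δx‖ = 0.2015
realised ‖Δx‖/‖x‖ = 0.0013
tightness: 0.0013 against a bound of 0.2982 (unrounded ratio ≈ 0.0044)


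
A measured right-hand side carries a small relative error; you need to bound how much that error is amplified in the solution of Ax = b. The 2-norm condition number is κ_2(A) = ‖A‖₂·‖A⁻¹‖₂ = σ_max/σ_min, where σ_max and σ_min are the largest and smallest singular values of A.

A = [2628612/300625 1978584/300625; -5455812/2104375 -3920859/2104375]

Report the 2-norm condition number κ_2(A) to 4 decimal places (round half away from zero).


form AᵀA = [589338137376/7085430625 441979235532/7085430625; 441979235532/7085430625 331516916649/7085430625] with trace 36834202161/283417225 and determinant 168896016/283417225
eigenvalues of AᵀA: λ = (tr ± √(tr²−4·det))/2 = 3249/25, 51984/11336689
κ = σ_max/σ_min = (57/5)/(228/3367) = 168.3500

168.3500


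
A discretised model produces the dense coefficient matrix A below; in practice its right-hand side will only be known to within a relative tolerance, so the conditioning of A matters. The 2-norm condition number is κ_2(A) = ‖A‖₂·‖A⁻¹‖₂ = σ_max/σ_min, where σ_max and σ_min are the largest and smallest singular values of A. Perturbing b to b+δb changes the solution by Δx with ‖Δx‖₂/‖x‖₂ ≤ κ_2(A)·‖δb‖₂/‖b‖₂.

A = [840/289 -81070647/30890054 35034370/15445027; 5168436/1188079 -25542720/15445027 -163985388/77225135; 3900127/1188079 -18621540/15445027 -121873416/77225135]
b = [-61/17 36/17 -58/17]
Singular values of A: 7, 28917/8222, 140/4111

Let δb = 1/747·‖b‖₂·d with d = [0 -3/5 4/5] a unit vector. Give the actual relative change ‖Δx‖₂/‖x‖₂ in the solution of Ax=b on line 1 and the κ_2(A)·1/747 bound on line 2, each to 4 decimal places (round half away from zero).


σ_max = 7, σ_min = 140/4111
condition number: 7 ÷ (140/4111) = 205.5500
κ_2(A)·‖δb‖/‖b‖ = 0.2752
solve Ax = b  →  x = [-55.5261 -95.2143 -40.5967]
‖b‖₂ = 5.3852 and ‖x‖₂ = 117.4606
re-solving with b+δb shifts x by Δx of norm 0.2117
relative error = 0.0018
so the bound overstates the realised error by a factor of ≈ 152.6832 (computed from the unrounded values)

0.0018
0.2752


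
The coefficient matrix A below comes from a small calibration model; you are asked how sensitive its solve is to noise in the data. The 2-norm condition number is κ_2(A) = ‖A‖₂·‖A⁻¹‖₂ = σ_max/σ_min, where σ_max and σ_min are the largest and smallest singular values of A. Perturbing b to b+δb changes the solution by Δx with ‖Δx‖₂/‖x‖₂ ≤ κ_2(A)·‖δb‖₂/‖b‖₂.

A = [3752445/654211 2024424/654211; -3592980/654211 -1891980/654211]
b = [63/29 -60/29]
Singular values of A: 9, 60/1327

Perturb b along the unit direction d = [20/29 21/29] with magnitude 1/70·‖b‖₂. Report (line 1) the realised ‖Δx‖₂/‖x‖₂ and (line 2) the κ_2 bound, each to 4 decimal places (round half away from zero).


2.8436
2.8436

largest singular value 9, smallest 60/1327
condition number: 9 ÷ (60/1327) = 199.0500
κ_2(A)·‖δb‖/‖b‖ = 2.8436
solve Ax = b  →  x = [0.2941 0.1569]
2-norm of b is 3.0000; of x, 0.3333
with δb = [0.0296 0.0310], A·Δx = δb → ‖Δx‖ = 0.9479
dividing the unrounded norms, ‖Δx‖/‖x‖ = 2.8436
tightness: 2.8436 against a bound of 2.8436; the bound is attained (ratio 1)


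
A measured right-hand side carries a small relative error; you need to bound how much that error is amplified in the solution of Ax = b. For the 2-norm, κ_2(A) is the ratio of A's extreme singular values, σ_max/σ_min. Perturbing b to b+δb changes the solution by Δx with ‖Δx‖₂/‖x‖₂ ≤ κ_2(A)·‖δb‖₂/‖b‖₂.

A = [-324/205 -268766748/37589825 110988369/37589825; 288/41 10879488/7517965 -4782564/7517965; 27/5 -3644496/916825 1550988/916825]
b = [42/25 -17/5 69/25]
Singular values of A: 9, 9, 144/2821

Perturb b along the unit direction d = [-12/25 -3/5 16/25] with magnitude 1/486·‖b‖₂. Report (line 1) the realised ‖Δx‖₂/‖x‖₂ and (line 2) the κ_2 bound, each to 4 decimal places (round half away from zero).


0.0032
0.3628

largest singular value 9, smallest 144/2821
κ_2(A) = 9 / (144/2821) = 176.3125
κ_2(A)·‖δb‖/‖b‖ = 0.3628
solve Ax = b  →  x = [-0.1436 22.2590 54.3938]
‖b‖₂ = 4.6904 and ‖x‖₂ = 58.7722
δb = ε·‖b‖·d = [-0.0046 -0.0058 0.0062]; solving A·Δx = δb gives ‖Δx‖ = 0.1891
relative error = 0.0032
realised/bound (from unrounded values) ≈ 0.0089


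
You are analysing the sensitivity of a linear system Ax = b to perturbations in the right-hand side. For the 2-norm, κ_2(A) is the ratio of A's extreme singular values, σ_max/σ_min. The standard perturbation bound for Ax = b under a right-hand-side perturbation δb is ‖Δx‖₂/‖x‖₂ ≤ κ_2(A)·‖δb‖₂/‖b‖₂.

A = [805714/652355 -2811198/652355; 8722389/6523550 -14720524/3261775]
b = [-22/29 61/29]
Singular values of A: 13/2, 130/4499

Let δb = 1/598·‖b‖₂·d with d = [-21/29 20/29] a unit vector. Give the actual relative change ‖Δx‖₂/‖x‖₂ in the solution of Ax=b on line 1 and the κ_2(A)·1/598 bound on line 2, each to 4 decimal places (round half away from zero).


0.0019
0.3762

from the listed singular values, σ₁ = 13/2, σ_n = 130/4499
κ_2(A) = (13/2) / (130/4499) = 224.9500
perturbation bound = 224.9500·1/598 = 0.3762
solve Ax = b  →  x = [66.4898 19.2326]
2-norm of b is 2.2361; of x, 69.2156
with δb = [-0.0027 0.0026], A·Δx = δb → ‖Δx‖ = 0.1294
realised ‖Δx‖/‖x‖ = 0.0019
so the bound overstates the realised error by a factor of ≈ 201.2019 (computed from the unrounded values)


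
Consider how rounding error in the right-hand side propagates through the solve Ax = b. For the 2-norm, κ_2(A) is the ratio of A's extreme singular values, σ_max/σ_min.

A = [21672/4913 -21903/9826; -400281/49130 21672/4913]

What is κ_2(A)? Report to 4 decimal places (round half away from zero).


AᵀA = [716928849/8352100 -19114704/417605; -19114704/417605 8160705/334084]; tr = 1593333/14450, det = 194481/115600
λ_max, λ_min = (1593333/14450 ± √634326230916/52200625)/2 = 441/4, 441/28900
κ = σ_max/σ_min = (21/2)/(21/170) = 85.0000

85.0000


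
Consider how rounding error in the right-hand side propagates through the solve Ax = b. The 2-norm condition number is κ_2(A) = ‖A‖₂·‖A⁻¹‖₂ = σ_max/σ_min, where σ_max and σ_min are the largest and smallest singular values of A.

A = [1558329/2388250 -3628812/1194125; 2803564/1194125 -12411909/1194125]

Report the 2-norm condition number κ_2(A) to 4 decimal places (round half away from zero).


349.5000

form AᵀA = [1321688729/222584900 -293658714/11129245; -293658714/11129245 6525805329/55646225] with trace 133780049/1085780 and determinant 16867449/135722500
λ_max, λ_min = (133780049/1085780 ± √447412886290039849/29472955210000)/2 = 12321/100, 1369/1357225
κ_2(A) = √(λ_max/λ_min) = √((12321/100) / (1369/1357225)) = 349.5000


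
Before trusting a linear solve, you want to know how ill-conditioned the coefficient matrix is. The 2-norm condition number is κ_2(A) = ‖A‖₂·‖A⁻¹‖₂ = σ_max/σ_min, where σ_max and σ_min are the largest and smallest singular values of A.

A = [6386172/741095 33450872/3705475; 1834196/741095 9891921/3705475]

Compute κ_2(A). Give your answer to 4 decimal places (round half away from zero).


form AᵀA = [1765898711200/21968871961 1854133952580/21968871961; 1854133952580/21968871961 1946897501809/21968871961] with trace 4414739849/26122321 and determinant 11424400/26122321
solving λ² − 4414739849/26122321·λ + 11424400/26122321 = 0 gives λ = 169, 67600/26122321
κ_2(A) = √(λ_max/λ_min) = √(169 / (67600/26122321)) = 255.5500

255.5500


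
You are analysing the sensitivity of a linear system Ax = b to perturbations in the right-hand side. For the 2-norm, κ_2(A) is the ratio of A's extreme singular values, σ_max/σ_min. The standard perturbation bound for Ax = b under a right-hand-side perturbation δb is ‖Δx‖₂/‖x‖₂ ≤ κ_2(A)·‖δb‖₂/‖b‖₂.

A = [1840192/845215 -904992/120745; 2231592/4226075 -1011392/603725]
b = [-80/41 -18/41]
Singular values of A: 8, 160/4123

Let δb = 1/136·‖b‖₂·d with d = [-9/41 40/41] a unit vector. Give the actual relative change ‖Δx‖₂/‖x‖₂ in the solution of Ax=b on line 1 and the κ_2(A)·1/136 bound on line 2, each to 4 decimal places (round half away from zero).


1.5158
1.5158

from the listed singular values, σ₁ = 8, σ_n = 160/4123
κ = σ_max/σ_min = 8/(160/4123) = 206.1500
perturbation bound = 206.1500·1/136 = 1.5158
solve Ax = b  →  x = [-0.0700 0.2400]
‖b‖₂ = 2.0000 and ‖x‖₂ = 0.2500
δb = ε·‖b‖·d = [-0.0032 0.0143]; solving A·Δx = δb gives ‖Δx‖ = 0.3790
realised ‖Δx‖/‖x‖ = 1.5158
tightness: 1.5158 against a bound of 1.5158; the bound is attained (ratio 1)


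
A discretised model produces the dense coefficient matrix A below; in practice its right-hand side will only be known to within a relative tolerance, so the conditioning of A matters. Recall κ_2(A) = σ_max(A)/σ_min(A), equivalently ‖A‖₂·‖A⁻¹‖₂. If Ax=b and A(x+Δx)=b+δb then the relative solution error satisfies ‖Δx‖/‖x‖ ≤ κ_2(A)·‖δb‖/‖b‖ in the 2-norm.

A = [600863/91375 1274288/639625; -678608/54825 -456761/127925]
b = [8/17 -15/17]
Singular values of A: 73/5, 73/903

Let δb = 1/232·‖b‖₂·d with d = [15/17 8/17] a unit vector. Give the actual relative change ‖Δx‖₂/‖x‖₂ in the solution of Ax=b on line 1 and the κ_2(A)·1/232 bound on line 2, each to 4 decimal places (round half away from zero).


0.7784
0.7784

σ_max = 73/5, σ_min = 73/903
κ_2(A) = (73/5) / (73/903) = 180.6000
bound on ‖Δx‖/‖x‖: κ·ε = 180.6000·1/232 = 0.7784
solve Ax = b  →  x = [0.0658 0.0192]
‖b‖ = 1.0000, ‖x‖ = 0.0685
re-solving with b+δb shifts x by Δx of norm 0.0533
realised ‖Δx‖/‖x‖ = 0.7784
so the bound is sharp here: realised error equals the bound


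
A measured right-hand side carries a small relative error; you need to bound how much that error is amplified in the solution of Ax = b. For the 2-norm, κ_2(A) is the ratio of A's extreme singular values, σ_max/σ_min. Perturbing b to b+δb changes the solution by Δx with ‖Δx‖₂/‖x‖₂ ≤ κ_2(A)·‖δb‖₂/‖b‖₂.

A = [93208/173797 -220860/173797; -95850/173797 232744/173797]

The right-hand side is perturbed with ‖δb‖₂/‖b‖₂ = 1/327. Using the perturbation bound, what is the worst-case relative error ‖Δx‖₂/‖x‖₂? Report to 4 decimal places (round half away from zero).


M = AᵀA = [21254404/35916049 -51004080/35916049; -51004080/35916049 122412496/35916049]. tr(M)=850100/212521, det(M)=64/212521
solving λ² − 850100/212521·λ + 64/212521 = 0 gives λ = 4, 16/212521
κ = σ_max/σ_min = 2/(4/461) = 230.5000
perturbation bound = 230.5000·1/327 = 0.7049

0.7049


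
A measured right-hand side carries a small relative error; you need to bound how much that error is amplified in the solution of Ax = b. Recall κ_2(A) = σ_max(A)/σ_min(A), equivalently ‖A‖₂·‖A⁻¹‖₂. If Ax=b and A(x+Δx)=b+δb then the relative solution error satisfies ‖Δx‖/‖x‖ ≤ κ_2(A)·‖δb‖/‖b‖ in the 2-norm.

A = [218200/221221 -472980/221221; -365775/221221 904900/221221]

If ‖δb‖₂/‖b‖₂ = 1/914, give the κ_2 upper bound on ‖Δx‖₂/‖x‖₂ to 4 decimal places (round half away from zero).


M = AᵀA = [627690625/169338169 -1502401500/169338169; -1502401500/169338169 3607453600/169338169]. tr(M)=25060025/1002001, det(M)=250000/1002001
solving λ² − 25060025/1002001·λ + 250000/1002001 = 0 gives λ = 25, 10000/1002001
σ_max=√25=5, σ_min=√(10000/1002001)=(100/1001) → κ = 50.0500
bound on ‖Δx‖/‖x‖: κ·ε = 50.0500·1/914 = 0.0548

0.0548


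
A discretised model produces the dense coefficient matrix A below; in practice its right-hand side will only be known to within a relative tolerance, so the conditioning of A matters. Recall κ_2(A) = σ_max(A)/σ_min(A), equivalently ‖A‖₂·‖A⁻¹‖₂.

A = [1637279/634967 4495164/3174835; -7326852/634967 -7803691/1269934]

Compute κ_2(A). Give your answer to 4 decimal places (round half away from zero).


form AᵀA = [33529710145/239847169 89411695506/1199235845; 89411695506/1199235845 953757185089/23984716900] with trace 14902173701/82992100 and determinant 20151121/82992100
char-poly roots: 4489/25 and 4489/3319684
κ = σ_max/σ_min = (67/5)/(67/1822) = 364.4000

364.4000


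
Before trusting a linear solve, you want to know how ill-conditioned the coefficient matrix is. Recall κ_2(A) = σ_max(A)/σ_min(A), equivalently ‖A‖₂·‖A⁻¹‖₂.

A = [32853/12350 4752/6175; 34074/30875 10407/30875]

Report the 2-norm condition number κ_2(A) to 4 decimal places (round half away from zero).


190.0000

form AᵀA = [187142841/22562500 13645422/5640625; 13645422/5640625 3981321/5640625] with trace 324909/36100 and determinant 81/36100
solving λ² − 324909/36100·λ + 81/36100 = 0 gives λ = 9, 9/36100
so κ_2 = √(9 / (9/36100)) = 190.0000


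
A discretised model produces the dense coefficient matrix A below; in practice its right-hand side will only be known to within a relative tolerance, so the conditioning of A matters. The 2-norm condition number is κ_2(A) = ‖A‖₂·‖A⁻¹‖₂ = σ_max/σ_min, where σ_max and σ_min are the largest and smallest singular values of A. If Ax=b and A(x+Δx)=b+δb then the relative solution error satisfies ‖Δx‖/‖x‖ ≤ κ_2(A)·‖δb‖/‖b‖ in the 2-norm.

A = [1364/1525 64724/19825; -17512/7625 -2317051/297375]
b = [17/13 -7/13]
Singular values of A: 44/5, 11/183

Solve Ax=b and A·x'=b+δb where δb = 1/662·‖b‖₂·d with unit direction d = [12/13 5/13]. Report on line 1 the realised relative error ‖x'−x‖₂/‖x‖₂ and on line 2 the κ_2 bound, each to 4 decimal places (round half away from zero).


0.0021
0.2211

σ_max = 44/5, σ_min = 11/183
condition number: (44/5) ÷ (11/183) = 146.4000
bound on ‖Δx‖/‖x‖: κ·ε = 146.4000·1/662 = 0.2211
solve Ax = b  →  x = [-15.9391 4.7673]
‖b‖₂ = 1.4142 and ‖x‖₂ = 16.6368
re-solving with b+δb shifts x by Δx of norm 0.0355
relative error = 0.0021
realised/bound (from unrounded values) ≈ 0.0097


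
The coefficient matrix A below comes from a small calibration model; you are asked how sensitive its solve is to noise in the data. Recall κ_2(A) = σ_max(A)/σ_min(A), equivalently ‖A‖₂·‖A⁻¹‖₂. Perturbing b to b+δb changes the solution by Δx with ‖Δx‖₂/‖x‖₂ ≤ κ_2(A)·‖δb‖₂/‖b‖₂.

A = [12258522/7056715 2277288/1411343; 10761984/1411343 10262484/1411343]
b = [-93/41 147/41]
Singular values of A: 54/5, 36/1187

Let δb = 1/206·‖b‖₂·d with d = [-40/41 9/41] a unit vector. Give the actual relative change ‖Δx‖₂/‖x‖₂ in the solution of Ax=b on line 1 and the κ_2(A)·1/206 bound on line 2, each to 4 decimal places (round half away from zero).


0.0069
1.7286

largest singular value 54/5, smallest 36/1187
condition number: (54/5) ÷ (36/1187) = 356.1000
worst-case relative error ≤ 356.1000 × 1/206 = 1.7286
solve Ax = b  →  x = [-68.0172 71.8209]
2-norm of b is 4.2426; of x, 98.9171
δb = ε·‖b‖·d = [-0.0201 0.0045]; solving A·Δx = δb gives ‖Δx‖ = 0.6791
relative error = 0.0069
tightness: 0.0069 against a bound of 1.7286 (unrounded ratio ≈ 0.0040)
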